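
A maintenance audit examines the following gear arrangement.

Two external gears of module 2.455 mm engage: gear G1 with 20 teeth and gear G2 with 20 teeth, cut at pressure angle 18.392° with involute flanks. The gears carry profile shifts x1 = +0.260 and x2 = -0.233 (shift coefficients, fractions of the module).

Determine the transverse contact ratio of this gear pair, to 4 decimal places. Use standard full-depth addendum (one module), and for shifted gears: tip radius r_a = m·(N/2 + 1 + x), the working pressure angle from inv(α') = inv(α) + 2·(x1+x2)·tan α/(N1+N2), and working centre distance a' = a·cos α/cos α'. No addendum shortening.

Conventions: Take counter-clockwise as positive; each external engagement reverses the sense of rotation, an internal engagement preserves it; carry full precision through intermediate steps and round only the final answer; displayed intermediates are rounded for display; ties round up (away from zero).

1.5948

single-mesh involute tooth geometry (20T engaging 20T at module 2.455)
base radii: r_b1 = 23.295988, r_b2 = 23.295988
tip radii: r_a1 = 27.643300, r_a2 = 26.432985
inv(α') = inv(18.392°) + 2·(+0.260-0.233)·tan α/(20+20) = 0.01194857  ⇒  α' = 18.62154°
a' = a·cos α / cos α' = 49.1000·cos 18.392°/cos 18.62154° = 49.165887
action lengths: √(r_a1²−r_b1²) = 14.881162, √(r_a2²−r_b2²) = 12.489982
base pitch p_b = π·m·cos α = 7.318650
CR = (14.881162 + 12.489982 − 49.165887·sin 18.62154°)/7.318650 = 1.594790
contact ratio ≈ 1.5948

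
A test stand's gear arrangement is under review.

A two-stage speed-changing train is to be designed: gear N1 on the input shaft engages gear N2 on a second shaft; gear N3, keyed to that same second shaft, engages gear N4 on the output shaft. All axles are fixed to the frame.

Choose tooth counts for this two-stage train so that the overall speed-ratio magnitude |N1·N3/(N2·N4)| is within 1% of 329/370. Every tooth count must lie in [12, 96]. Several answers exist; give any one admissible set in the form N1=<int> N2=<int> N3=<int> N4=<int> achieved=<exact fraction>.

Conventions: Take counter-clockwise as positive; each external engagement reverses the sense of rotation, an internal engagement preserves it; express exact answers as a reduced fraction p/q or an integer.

N1=14 N2=20 N3=47 N4=37 achieved=329/370

design class (target 329/370): fixed-axis compound train
target = 329/370 in lowest terms: an exact hit needs N1·N3 = k·329 and N2·N4 = k·370 for one integer k, every count in [12, 96]; additionally prefer no 1:1 stage (N1 ≠ N2, N3 ≠ N4)
k = 1: no 1:1-free in-range split of k·329 and k·370 into factor pairs; take k = 2
k = 2: N1·N3 = 658 = 14·47, N2·N4 = 740 = 20·37
achieved = 14·47/(20·37) = 329/370; |achieved − target| = 0 ≤ 329/37000 ✓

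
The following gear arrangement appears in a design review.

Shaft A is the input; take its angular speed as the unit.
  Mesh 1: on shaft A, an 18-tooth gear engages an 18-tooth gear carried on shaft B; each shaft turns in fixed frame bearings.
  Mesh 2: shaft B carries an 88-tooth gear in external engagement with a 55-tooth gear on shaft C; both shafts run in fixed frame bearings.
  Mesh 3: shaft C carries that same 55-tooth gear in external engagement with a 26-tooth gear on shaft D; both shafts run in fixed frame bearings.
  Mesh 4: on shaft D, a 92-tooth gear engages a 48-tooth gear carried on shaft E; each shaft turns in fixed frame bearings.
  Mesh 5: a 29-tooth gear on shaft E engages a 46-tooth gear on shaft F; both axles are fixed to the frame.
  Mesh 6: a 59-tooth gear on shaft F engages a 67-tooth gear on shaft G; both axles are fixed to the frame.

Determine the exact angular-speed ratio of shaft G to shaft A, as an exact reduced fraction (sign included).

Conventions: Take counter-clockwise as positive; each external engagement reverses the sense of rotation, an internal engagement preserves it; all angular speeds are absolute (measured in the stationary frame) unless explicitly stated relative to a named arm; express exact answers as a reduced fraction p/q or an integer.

class = fixed-axis compound train [6 meshes; 6 ratios multiply, 6 sense flips]
mesh 1 [18T→18T]: running ratio 1, sense −
mesh 2 [88T→55T]: running ratio 8/5, sense +
mesh 3 [55T→26T]: running ratio 44/13, sense −
mesh 4 [92T→48T]: running ratio 253/39, sense +
mesh 5 [29T→46T]: running ratio 319/78, sense −
mesh 6 [59T→67T]: running ratio 18821/5226, sense +
ω_out/ω_in = 18821/5226

18821/5226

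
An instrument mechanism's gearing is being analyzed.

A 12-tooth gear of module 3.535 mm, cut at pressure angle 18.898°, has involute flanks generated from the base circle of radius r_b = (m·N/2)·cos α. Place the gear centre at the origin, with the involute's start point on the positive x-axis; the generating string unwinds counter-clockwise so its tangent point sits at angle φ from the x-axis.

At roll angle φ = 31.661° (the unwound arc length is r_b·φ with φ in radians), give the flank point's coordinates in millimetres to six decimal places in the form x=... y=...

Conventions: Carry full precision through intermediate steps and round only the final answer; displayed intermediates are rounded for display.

single-mesh involute tooth geometry (12T wheel at module 3.535)
pitch radius r_p = m·N/2 = 3.535·12/2 = 21.210000
base radius r_b = r_p·cos α = 21.210000·cos 18.898° = 20.066710
roll angle φ = 31.661° = 0.55258869 rad
x = r_b·(cos φ + φ·sin φ) = 22.900495
y = r_b·(sin φ − φ·cos φ) = 1.094564

x=22.900495 y=1.094564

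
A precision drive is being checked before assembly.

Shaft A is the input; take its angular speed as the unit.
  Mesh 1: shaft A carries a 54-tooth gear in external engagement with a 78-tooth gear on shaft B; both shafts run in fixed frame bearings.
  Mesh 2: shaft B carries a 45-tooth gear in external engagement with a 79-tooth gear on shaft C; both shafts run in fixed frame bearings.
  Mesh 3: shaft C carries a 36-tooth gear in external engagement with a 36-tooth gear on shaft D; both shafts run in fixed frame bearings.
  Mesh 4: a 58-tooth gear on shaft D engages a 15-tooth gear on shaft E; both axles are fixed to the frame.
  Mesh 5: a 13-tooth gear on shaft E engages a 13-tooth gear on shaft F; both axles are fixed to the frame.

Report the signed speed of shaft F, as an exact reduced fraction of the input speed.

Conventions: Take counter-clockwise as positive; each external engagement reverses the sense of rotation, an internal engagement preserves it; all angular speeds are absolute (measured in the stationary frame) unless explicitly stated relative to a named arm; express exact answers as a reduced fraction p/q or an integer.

-1566/1027

5-mesh fixed-axis compound train (all bearings frame-fixed)
mesh 1 [54T→78T]: |ω|/ω_in = 1×54/78 = 9/13, sense flips to −
mesh 2 [45T→79T]: |ω|/ω_in = (9/13)×45/79 = 405/1027, sense flips to +
mesh 3 [36T→36T]: |ω|/ω_in = (405/1027)×36/36 = 405/1027, sense flips to −
mesh 4 [58T→15T]: |ω|/ω_in = (405/1027)×58/15 = 1566/1027, sense flips to +
mesh 5 [13T→13T]: |ω|/ω_in = (1566/1027)×13/13 = 1566/1027, sense flips to −
signed output speed (× input speed) = -1566/1027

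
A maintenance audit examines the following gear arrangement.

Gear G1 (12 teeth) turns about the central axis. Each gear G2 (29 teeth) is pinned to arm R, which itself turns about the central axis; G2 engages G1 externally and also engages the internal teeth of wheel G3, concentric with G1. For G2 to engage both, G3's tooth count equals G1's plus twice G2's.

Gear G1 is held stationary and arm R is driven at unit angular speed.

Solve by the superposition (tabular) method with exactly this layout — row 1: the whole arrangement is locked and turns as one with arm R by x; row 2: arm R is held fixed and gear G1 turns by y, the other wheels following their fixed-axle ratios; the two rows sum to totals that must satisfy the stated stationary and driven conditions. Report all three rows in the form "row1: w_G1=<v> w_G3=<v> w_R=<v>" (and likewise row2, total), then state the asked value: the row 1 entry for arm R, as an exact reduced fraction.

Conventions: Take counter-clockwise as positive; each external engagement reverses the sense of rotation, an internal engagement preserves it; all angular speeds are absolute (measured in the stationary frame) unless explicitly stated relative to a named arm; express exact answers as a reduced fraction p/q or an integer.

recognized (axles ride arm R): planetary set, 12/29/70 teeth
row 1 (train locked, turned with arm): all members turn x
row 2 — arm fixed, fixed-axis ratios: sun y, ring −(12/70)·y, arm 0
boundary: total ω_sun = x + y = 0 and total ω_arm = x = 1  ⇒  y = -1, x = 1
row 2 ring = −(12/70)·(-1) = 6/35
totals (row 1 + row 2): sun 1 + (-1) = 0, ring 1 + 6/35 = 41/35, arm 1 + 0 = 1
asked cell (row1, arm) = 1

row1: w_G1=1 w_G3=1 w_R=1
row2: w_G1=-1 w_G3=6/35 w_R=0
total: w_G1=0 w_G3=41/35 w_R=1
asked value: 1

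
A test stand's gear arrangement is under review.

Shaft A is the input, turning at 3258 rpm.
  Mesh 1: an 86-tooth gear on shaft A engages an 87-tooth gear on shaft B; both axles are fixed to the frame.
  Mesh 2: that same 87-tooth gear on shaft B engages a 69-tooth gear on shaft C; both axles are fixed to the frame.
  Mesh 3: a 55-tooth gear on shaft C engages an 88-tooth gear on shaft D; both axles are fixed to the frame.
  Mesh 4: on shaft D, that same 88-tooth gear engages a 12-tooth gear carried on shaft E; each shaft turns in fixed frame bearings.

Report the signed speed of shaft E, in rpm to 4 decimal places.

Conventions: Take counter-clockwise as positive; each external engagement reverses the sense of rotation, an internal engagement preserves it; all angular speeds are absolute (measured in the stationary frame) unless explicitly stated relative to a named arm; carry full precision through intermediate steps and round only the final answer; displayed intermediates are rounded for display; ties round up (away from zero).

topology: fixed-axis compound train — 4 meshes, A→E
mesh 1 [86T→87T]: ω = 3258.0000×86/87 = 3220.5517 rpm, sense flips to −
mesh 2 [87T→69T]: ω = 3220.5517×87/69 = 4060.6957 rpm, sense flips to +
mesh 3 [55T→88T]: ω = 4060.6957×55/88 = 2537.9348 rpm, sense flips to −
mesh 4 [88T→12T]: ω = 2537.9348×88/12 = 18611.5217 rpm, sense flips to +
signed output speed = +18611.5217 rpm

+18611.5217 rpm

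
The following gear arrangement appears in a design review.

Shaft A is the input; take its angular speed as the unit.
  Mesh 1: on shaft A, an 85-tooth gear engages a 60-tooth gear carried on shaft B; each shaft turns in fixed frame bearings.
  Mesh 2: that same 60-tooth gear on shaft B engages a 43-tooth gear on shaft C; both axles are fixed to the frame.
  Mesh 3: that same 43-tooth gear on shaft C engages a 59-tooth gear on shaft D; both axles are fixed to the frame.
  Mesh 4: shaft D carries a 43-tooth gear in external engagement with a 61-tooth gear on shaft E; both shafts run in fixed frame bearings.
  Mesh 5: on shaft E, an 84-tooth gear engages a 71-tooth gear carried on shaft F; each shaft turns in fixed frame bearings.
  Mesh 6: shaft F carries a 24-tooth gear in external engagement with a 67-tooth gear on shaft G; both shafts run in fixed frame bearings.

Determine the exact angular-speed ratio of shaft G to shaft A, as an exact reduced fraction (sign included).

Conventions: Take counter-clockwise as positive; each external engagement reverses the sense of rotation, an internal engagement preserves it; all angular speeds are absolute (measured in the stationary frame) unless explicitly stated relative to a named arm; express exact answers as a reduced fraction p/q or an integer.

7368480/17120443

class = fixed-axis compound train [6 meshes; 6 ratios multiply, 6 sense flips]
mesh 1 [85T→60T]: running ratio 17/12, sense −
mesh 2 [60T→43T]: running ratio 85/43, sense +
mesh 3 [43T→59T]: running ratio 85/59, sense −
mesh 4 [43T→61T]: running ratio 3655/3599, sense +
mesh 5 [84T→71T]: running ratio 307020/255529, sense −
mesh 6 [24T→67T]: running ratio 7368480/17120443, sense +
ω_out/ω_in = 7368480/17120443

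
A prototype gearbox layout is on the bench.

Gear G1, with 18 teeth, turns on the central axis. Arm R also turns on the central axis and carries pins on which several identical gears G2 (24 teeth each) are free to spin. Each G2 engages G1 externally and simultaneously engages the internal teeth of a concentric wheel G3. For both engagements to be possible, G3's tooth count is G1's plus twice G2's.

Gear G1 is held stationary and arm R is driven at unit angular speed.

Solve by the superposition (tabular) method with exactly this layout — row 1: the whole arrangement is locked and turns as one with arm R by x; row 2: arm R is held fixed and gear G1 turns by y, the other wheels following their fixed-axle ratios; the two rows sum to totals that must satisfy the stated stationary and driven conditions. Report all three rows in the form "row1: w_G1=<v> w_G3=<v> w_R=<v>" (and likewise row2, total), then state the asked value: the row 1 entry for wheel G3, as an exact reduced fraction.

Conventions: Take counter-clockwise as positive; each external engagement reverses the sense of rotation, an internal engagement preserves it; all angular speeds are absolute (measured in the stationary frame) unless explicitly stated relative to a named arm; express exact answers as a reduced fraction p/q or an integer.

row1: w_G1=1 w_G3=1 w_R=1
row2: w_G1=-1 w_G3=3/11 w_R=0
total: w_G1=0 w_G3=14/11 w_R=1
asked value: 1

class = planetary set [G3 = 18+2·24 = 66; Willis about the carrier]
row 1: whole set turns with the arm by x
row 2 — arm fixed, fixed-axis ratios: sun y, ring −(18/66)·y, arm 0
boundary: total ω_sun = x + y = 0 and total ω_arm = x = 1  ⇒  y = -1, x = 1
row 2 ring = −(18/66)·(-1) = 3/11
totals (row 1 + row 2): sun 1 + (-1) = 0, ring 1 + 3/11 = 14/11, arm 1 + 0 = 1
asked cell (row1, ring) = 1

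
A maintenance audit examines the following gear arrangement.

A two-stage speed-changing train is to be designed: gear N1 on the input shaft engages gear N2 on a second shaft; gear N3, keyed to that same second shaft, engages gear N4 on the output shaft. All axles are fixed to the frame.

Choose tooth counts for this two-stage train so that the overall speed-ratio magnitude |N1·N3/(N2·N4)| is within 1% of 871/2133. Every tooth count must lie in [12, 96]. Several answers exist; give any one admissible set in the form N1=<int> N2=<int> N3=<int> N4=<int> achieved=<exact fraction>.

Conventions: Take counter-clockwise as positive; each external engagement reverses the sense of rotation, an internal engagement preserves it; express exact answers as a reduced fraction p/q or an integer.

design class (target 871/2133): fixed-axis compound train
target = 871/2133 in lowest terms: an exact hit needs N1·N3 = k·871 and N2·N4 = k·2133 for one integer k, every count in [12, 96]; additionally prefer no 1:1 stage (N1 ≠ N2, N3 ≠ N4)
k = 1: N1·N3 = 871 = 13·67, N2·N4 = 2133 = 27·79
achieved = 13·67/(27·79) = 871/2133; |achieved − target| = 0 ≤ 871/213300 ✓

N1=13 N2=27 N3=67 N4=79 achieved=871/2133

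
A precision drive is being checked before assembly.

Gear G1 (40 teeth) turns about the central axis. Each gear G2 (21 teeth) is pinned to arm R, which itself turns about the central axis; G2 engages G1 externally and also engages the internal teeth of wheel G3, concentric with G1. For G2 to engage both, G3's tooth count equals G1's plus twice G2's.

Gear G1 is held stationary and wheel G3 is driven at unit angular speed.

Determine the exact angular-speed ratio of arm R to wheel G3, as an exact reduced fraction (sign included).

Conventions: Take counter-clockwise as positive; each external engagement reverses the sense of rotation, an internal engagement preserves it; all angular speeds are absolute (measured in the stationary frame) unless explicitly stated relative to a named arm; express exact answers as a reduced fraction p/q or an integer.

41/61

planetary set (40T centre, 21T on arm, 82T internal) — Willis relation
ring teeth: 40 + 2·21 = 82
40(ω_sun−ω_arm) = −82(ω_ring−ω_arm),  ω_sun = 0, ω_ring = 1
40(0−ω_arm) = −82(1−ω_arm)  ⇒  122·ω_arm = 82  ⇒  ω_arm = 41/61
ω_out/ω_in = 41/61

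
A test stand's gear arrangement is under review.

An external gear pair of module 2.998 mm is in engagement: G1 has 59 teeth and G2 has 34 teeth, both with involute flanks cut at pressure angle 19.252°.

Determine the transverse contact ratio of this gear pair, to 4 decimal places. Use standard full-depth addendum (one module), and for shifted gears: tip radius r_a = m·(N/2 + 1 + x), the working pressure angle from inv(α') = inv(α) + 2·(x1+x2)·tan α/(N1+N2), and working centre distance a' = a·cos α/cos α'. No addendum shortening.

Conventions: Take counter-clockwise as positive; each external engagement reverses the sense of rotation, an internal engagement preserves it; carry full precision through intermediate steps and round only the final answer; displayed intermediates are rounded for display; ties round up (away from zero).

class = single-mesh tooth geometry [involute pair 59T × 34T, m = 2.998]
base radii: r_b1 = 83.495159, r_b2 = 48.115854
tip radii: r_a1 = 91.439000, r_a2 = 53.964000
no profile shift: α' = α, a' = a
action lengths: √(r_a1²−r_b1²) = 37.277998, √(r_a2²−r_b2²) = 24.433130
base pitch p_b = π·m·cos α = 8.891789
CR = (37.277998 + 24.433130 − 139.407000·sin 19.25200°)/8.891789 = 1.770774
contact ratio ≈ 1.7708

1.7708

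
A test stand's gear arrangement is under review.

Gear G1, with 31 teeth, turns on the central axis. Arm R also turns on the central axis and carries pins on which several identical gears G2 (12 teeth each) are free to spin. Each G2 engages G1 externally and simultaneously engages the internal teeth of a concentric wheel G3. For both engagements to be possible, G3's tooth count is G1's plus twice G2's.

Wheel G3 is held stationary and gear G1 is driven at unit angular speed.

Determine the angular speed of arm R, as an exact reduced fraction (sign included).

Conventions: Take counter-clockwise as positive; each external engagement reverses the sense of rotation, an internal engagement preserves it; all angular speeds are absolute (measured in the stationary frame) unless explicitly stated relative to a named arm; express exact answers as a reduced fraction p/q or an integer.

topology: planetary set — G1 31T / G2 12T / G3 55T, arm = carrier (Willis)
ring teeth: 31 + 2·12 = 55
31(ω_sun−ω_arm) = −55(ω_ring−ω_arm),  ω_ring = 0, ω_sun = 1
31(1−ω_arm) = −55(0−ω_arm)  ⇒  86·ω_arm = 31  ⇒  ω_arm = 31/86
exact speed ratio = 31/86

31/86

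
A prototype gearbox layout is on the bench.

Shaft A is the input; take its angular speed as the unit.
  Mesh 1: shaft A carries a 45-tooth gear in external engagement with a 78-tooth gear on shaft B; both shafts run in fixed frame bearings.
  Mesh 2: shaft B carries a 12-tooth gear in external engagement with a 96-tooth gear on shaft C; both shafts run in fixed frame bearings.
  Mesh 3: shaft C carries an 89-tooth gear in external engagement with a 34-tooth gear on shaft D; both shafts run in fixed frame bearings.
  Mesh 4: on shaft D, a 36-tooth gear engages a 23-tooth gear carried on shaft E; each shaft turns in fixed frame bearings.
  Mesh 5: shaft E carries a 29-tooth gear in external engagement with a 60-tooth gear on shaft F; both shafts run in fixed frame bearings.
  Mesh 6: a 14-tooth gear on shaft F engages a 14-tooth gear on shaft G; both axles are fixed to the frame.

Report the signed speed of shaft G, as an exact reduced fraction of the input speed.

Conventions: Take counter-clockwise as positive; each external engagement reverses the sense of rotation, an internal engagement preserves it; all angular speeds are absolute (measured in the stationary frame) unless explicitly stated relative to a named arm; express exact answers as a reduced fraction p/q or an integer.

23229/162656

6-mesh fixed-axis compound train (all bearings frame-fixed)
mesh 1 [45T→78T]: |ω|/ω_in = 1×45/78 = 15/26, sense flips to −
mesh 2 [12T→96T]: |ω|/ω_in = (15/26)×12/96 = 15/208, sense flips to +
mesh 3 [89T→34T]: |ω|/ω_in = (15/208)×89/34 = 1335/7072, sense flips to −
mesh 4 [36T→23T]: |ω|/ω_in = (1335/7072)×36/23 = 12015/40664, sense flips to +
mesh 5 [29T→60T]: |ω|/ω_in = (12015/40664)×29/60 = 23229/162656, sense flips to −
mesh 6 [14T→14T]: |ω|/ω_in = (23229/162656)×14/14 = 23229/162656, sense flips to +
signed output speed (× input speed) = 23229/162656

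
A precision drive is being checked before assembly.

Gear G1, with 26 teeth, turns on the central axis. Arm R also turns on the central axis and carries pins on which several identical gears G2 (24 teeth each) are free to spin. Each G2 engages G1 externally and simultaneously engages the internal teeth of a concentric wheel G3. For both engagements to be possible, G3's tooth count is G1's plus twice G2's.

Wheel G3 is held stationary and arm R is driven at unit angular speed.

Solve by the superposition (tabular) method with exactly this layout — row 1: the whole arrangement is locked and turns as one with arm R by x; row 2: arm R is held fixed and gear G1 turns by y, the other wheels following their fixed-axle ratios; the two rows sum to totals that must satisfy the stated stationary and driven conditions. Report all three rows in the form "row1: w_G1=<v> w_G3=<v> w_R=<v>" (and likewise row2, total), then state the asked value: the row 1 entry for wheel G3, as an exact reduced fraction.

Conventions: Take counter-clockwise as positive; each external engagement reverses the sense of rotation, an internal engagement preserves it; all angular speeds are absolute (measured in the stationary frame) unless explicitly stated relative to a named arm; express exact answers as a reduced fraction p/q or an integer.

row1: w_G1=1 w_G3=1 w_R=1
row2: w_G1=37/13 w_G3=-1 w_R=0
total: w_G1=50/13 w_G3=0 w_R=1
asked value: 1

class = planetary set [G3 = 26+2·24 = 74; Willis about the carrier]
row 1: whole set turns with the arm by x
superposition row 2 [arm held]: sun y, ring −(26/74)·y, arm 0
boundary: total ω_ring = x − (26/74)·y = 0 and total ω_arm = x = 1  ⇒  y = 37/13, x = 1
row 2 ring = −(26/74)·37/13 = -1
totals (row 1 + row 2): sun 1 + 37/13 = 50/13, ring 1 + (-1) = 0, arm 1 + 0 = 1
asked cell (row1, ring) = 1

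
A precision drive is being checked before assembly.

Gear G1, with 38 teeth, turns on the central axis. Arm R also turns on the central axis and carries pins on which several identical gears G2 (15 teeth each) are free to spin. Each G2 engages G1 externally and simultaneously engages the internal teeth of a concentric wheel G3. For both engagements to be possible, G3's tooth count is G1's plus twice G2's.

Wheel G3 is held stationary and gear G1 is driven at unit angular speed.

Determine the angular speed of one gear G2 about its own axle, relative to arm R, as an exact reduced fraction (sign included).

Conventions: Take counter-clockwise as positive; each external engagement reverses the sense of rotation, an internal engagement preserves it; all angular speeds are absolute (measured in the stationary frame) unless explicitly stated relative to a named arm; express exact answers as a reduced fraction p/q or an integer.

topology: planetary set — G1 38T / G2 15T / G3 68T, arm = carrier (Willis)
ring teeth: 38 + 2·15 = 68
38(ω_sun−ω_arm) = −68(ω_ring−ω_arm),  ω_ring = 0, ω_sun = 1
38(1−ω_arm) = −68(0−ω_arm)  ⇒  106·ω_arm = 38  ⇒  ω_arm = 19/53
sun–planet mesh: 38·(1−19/53) = −15·(ω_p−ω_arm)  ⇒  ω_p−ω_arm = -1292/795
exact speed ratio = -1292/795

-1292/795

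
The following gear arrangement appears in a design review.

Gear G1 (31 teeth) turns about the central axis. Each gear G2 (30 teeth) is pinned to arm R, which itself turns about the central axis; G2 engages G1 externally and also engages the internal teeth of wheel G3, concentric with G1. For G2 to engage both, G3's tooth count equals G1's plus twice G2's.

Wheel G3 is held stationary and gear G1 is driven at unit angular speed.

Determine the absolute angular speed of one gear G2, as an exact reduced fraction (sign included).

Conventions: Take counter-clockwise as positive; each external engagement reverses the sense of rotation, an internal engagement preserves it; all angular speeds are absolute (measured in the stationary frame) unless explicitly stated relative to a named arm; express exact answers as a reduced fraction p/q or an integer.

recognized (axles ride arm R): planetary set, 31/30/91 teeth
ring teeth: 31 + 2·30 = 91
31(ω_sun−ω_arm) = −91(ω_ring−ω_arm),  ω_ring = 0, ω_sun = 1
31(1−ω_arm) = −91(0−ω_arm)  ⇒  122·ω_arm = 31  ⇒  ω_arm = 31/122
sun–planet mesh: 31·(1−31/122) = −30·(ω_p−ω_arm)  ⇒  ω_p−ω_arm = -2821/3660
ω_p = 31/122 − 2821/3660 = -31/60
exact speed ratio = -31/60

-31/60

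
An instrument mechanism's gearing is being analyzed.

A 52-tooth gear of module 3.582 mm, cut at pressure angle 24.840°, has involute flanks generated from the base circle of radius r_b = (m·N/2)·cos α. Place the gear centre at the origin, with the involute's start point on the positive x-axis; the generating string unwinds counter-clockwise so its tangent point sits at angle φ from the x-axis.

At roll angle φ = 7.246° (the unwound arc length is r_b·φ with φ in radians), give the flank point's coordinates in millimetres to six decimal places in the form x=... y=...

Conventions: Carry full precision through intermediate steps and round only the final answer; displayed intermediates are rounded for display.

x=85.189004 y=0.056892

topology: single-mesh involute geometry — m = 3.582, N = 52
pitch radius r_p = m·N/2 = 3.582·52/2 = 93.132000
base radius r_b = r_p·cos α = 93.132000·cos 24.840° = 84.515839
roll angle φ = 7.246° = 0.12646656 rad
x = r_b·(cos φ + φ·sin φ) = 85.189004
y = r_b·(sin φ − φ·cos φ) = 0.056892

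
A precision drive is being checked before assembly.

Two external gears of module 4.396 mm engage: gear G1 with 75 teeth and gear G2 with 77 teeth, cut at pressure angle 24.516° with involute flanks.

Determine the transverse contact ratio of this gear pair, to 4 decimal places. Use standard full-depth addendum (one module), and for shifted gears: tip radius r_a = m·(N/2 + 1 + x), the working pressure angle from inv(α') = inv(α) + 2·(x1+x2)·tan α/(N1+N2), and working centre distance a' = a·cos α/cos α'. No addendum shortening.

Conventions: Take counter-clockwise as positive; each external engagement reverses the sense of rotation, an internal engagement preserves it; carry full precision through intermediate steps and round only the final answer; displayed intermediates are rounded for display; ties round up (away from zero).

single-mesh involute tooth geometry (75T engaging 77T at module 4.396)
base radii: r_b1 = 149.988019, r_b2 = 153.987700
tip radii: r_a1 = 169.246000, r_a2 = 173.642000
no profile shift: α' = α, a' = a
action lengths: √(r_a1²−r_b1²) = 78.407924, √(r_a2²−r_b2²) = 80.245451
base pitch p_b = π·m·cos α = 12.565367
CR = (78.407924 + 80.245451 − 334.096000·sin 24.51600°)/12.565367 = 1.593358
contact ratio ≈ 1.5934

1.5934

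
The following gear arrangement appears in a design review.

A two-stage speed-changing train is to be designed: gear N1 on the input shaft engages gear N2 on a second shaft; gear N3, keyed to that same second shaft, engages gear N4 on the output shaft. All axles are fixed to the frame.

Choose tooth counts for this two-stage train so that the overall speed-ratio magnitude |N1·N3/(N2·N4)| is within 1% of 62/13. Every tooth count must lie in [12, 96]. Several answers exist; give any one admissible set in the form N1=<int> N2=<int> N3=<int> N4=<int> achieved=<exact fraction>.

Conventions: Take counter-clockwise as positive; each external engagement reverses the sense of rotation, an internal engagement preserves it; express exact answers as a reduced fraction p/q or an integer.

N1=12 N2=13 N3=62 N4=12 achieved=62/13

design class (target 62/13): fixed-axis compound train
target = 62/13 in lowest terms: an exact hit needs N1·N3 = k·62 and N2·N4 = k·13 for one integer k, every count in [12, 96]; additionally prefer no 1:1 stage (N1 ≠ N2, N3 ≠ N4)
k = 1…11: no 1:1-free in-range split of k·62 and k·13 into factor pairs; take k = 12
k = 12: N1·N3 = 744 = 12·62, N2·N4 = 156 = 13·12
achieved = 12·62/(13·12) = 62/13; |achieved − target| = 0 ≤ 31/650 ✓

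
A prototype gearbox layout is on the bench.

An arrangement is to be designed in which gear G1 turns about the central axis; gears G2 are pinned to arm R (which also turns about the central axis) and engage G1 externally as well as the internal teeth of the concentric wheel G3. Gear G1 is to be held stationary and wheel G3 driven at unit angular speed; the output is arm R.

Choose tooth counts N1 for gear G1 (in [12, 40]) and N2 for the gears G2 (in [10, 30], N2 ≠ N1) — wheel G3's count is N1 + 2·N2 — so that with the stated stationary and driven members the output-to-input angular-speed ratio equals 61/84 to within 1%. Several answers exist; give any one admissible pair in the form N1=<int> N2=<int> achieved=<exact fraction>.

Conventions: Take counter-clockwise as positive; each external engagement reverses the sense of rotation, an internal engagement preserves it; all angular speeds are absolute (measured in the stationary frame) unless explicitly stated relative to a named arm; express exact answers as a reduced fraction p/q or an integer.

N1=23 N2=19 achieved=61/84

planetary set to be sized for 61/84 (Willis relation)
Willis with ω_sun = 0: ω_arm/ω_ring = N3/(N1+N3); set equal to 61/84  ⇒  N3/N1 = (61/84)/(1 − 61/84) = 61/23
N3 = N1 + 2·N2  ⇒  N2/N1 = (N3/N1 − 1)/2 = (61/23 − 1)/2 = 19/23
smallest multiple with N1 ≥ 12 and N2 ≥ 10: k = 1  ⇒  N1 = 1·23 = 23, N2 = 1·19 = 19 (N1 ≤ 40, N2 ≤ 30, N2 ≠ N1 ✓), N3 = 23 + 2·19 = 61
check: N3/(N1+N3) with N1 = 23, N3 = 61 gives 61/84; |achieved − target| = 0 ≤ 61/8400 ✓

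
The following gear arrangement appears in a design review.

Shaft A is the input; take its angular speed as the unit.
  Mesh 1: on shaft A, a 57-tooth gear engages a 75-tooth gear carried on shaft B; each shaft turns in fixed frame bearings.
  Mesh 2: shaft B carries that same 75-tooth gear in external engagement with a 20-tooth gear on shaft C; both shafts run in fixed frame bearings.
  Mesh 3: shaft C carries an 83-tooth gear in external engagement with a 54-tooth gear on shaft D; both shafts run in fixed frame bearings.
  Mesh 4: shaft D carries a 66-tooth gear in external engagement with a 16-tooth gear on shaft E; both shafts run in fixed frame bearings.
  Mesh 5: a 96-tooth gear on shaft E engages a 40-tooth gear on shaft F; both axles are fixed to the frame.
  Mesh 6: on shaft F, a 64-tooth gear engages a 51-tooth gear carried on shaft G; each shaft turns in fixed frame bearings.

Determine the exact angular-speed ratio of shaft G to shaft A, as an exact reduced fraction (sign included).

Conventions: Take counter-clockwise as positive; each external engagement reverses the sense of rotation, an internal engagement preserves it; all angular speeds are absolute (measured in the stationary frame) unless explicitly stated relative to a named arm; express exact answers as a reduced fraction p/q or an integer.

class = fixed-axis compound train [6 meshes; 6 ratios multiply, 6 sense flips]
mesh 1 [57T→75T]: running ratio 19/25, sense −
mesh 2 [75T→20T]: running ratio 57/20, sense +
mesh 3 [83T→54T]: running ratio 1577/360, sense −
mesh 4 [66T→16T]: running ratio 17347/960, sense +
mesh 5 [96T→40T]: running ratio 17347/400, sense −
mesh 6 [64T→51T]: running ratio 69388/1275, sense +
ω_out/ω_in = 69388/1275

69388/1275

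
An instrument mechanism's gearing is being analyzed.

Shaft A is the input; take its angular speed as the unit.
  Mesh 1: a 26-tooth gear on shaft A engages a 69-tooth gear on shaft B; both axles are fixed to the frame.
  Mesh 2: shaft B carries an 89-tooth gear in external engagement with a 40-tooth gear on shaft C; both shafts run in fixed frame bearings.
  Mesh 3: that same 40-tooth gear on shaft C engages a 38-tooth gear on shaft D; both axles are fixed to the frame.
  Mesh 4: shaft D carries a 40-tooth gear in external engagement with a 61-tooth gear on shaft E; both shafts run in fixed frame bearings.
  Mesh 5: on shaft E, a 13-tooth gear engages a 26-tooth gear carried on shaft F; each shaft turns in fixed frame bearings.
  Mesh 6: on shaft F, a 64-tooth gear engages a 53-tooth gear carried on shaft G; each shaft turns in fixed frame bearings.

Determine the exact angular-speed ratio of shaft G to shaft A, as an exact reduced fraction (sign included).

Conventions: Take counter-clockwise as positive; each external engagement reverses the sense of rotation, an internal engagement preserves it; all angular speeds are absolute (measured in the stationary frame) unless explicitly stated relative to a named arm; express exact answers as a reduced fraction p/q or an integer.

1480960/4238463

class = fixed-axis compound train [6 meshes; 6 ratios multiply, 6 sense flips]
mesh 1 [26T→69T]: running ratio 26/69, sense −
mesh 2 [89T→40T]: running ratio 1157/1380, sense +
mesh 3 [40T→38T]: running ratio 1157/1311, sense −
mesh 4 [40T→61T]: running ratio 46280/79971, sense +
mesh 5 [13T→26T]: running ratio 23140/79971, sense −
mesh 6 [64T→53T]: running ratio 1480960/4238463, sense +
ω_out/ω_in = 1480960/4238463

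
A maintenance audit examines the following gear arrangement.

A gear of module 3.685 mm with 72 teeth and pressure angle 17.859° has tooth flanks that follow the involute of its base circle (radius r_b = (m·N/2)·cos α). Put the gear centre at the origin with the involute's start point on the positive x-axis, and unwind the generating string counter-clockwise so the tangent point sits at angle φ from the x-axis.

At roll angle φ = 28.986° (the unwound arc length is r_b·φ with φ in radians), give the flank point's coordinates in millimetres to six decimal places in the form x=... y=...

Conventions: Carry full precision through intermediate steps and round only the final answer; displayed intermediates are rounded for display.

x=141.406615 y=5.311433

topology: single-mesh involute geometry — m = 3.685, N = 72
pitch radius r_p = m·N/2 = 3.685·72/2 = 132.660000
base radius r_b = r_p·cos α = 132.660000·cos 17.859° = 126.267659
roll angle φ = 28.986° = 0.50590114 rad
x = r_b·(cos φ + φ·sin φ) = 141.406615
y = r_b·(sin φ − φ·cos φ) = 5.311433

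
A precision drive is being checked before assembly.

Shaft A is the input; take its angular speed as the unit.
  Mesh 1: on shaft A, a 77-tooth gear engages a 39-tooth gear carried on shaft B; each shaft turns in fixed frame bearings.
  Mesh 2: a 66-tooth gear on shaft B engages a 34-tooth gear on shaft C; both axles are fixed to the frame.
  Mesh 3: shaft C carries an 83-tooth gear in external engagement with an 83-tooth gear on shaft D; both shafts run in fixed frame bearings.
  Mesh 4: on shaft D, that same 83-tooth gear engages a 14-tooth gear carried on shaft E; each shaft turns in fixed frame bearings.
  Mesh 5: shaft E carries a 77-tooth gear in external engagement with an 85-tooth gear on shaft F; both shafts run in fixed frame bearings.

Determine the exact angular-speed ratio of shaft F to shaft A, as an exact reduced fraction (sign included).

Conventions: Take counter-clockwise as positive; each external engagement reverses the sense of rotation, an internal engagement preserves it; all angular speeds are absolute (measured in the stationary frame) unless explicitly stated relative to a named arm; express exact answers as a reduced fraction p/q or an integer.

class = fixed-axis compound train [5 meshes; 5 ratios multiply, 5 sense flips]
mesh 1 [77T→39T]: running ratio 77/39, sense −
mesh 2 [66T→34T]: running ratio 847/221, sense +
mesh 3 [83T→83T]: running ratio 847/221, sense −
mesh 4 [83T→14T]: running ratio 10043/442, sense +
mesh 5 [77T→85T]: running ratio 773311/37570, sense −
ω_out/ω_in = -773311/37570

-773311/37570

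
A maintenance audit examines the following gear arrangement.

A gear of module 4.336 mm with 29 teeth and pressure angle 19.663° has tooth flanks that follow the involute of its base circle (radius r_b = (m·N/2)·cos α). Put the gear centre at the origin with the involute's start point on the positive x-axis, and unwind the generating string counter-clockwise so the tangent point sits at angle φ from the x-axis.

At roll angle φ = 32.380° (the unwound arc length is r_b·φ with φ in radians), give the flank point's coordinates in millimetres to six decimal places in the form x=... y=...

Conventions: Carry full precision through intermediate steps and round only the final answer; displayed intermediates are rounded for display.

topology: single-mesh involute geometry — m = 4.336, N = 29
pitch radius r_p = m·N/2 = 4.336·29/2 = 62.872000
base radius r_b = r_p·cos α = 62.872000·cos 19.663° = 59.205810
roll angle φ = 32.380° = 0.56513761 rad
x = r_b·(cos φ + φ·sin φ) = 67.918786
y = r_b·(sin φ − φ·cos φ) = 3.449620

x=67.918786 y=3.449620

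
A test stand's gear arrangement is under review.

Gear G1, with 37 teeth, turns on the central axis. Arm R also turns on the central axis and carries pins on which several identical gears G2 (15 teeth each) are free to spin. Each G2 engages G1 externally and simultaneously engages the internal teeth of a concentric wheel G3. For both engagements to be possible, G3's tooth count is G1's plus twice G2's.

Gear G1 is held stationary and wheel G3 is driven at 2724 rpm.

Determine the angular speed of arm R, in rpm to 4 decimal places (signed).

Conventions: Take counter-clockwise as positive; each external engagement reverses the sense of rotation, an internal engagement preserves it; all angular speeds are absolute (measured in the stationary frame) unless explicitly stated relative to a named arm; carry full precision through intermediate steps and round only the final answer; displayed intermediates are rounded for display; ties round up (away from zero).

planetary set (37T centre, 15T on arm, 67T internal) — Willis relation
normalise by the input: solve with ω_ring = 1, then scale by 2724 rpm
ring teeth: 37 + 2·15 = 67
37(ω_sun−ω_arm) = −67(ω_ring−ω_arm),  ω_sun = 0, ω_ring = 1
37(0−ω_arm) = −67(1−ω_arm)  ⇒  104·ω_arm = 67  ⇒  ω_arm = 67/104
scale: ω_arm = 67/104 × 2724 rpm = +1754.8846 rpm

+1754.8846 rpm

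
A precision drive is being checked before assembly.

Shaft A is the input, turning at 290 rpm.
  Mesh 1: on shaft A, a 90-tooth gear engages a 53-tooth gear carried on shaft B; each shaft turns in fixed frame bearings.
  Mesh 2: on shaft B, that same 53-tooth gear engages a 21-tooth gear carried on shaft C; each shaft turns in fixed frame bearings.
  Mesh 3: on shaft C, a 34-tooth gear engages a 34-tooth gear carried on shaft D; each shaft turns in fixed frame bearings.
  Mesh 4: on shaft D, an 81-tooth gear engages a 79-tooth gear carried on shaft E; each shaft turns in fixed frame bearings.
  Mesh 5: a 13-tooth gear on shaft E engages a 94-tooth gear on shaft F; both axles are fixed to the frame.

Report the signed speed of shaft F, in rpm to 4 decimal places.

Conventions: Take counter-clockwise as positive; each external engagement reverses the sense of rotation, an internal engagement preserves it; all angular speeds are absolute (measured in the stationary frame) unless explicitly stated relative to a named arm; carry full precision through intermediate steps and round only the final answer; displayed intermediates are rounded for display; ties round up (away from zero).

-176.2360 rpm

topology: fixed-axis compound train — 5 meshes, A→F
mesh 1 [90T→53T]: ω = 290.0000×90/53 = 492.4528 rpm, sense flips to −
mesh 2 [53T→21T]: ω = 492.4528×53/21 = 1242.8571 rpm, sense flips to +
mesh 3 [34T→34T]: ω = 1242.8571×34/34 = 1242.8571 rpm, sense flips to −
mesh 4 [81T→79T]: ω = 1242.8571×81/79 = 1274.3219 rpm, sense flips to +
mesh 5 [13T→94T]: ω = 1274.3219×13/94 = 176.2360 rpm, sense flips to −
signed output speed = -176.2360 rpm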